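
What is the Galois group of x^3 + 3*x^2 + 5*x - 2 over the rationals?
Gal(K/Q) = S_3 (symmetric group of order 6)

Compute the discriminant of x^3 + (3)*x^2 + (5)*x + (-2): Δ = -707. Since Δ is not a rational square, the Galois group is not contained in A_3; it must be the full S_3 (irreducibility of the cubic rules out anything smaller).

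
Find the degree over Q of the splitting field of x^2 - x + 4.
[K:Q] = 2

The discriminant of x^2 + (-1)*x + (4) is b^2 - 4c = 1 - (16) = -15. Since -15 is not a perfect square in Q, the polynomial is irreducible over Q. Its two roots generate a degree-2 extension, so [K:Q] = 2.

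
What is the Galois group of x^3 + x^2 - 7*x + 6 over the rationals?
Gal(K/Q) = S_3 (symmetric group of order 6)

Compute the discriminant of x^3 + (1)*x^2 + (-7)*x + (6): Δ = -331. Since Δ is not a rational square, the Galois group is not contained in A_3; it must be the full S_3 (irreducibility of the cubic rules out anything smaller).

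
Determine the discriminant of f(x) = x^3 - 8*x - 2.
Δ = 1940

For a depressed cubic x^3 + p x + q the discriminant is Δ = -4 p^3 - 27 q^2 = -4*(-8)^3 - 27*(-2)^2 = 2048 - 108 = 1940.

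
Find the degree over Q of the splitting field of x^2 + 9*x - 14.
[K:Q] = 2

The discriminant of x^2 + (9)*x + (-14) is b^2 - 4c = 81 - (-56) = 137. Since 137 is not a perfect square in Q, the polynomial is irreducible over Q. Its two roots generate a degree-2 extension, so [K:Q] = 2.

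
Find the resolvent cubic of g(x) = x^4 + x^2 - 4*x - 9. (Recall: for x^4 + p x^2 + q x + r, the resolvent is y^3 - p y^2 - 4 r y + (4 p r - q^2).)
h(y) = y^3 - y^2 + 36*y - 52

Identify coefficients: p = 1, q = -4, r = -9.
Plug into h(y) = y^3 - p y^2 - 4 r y + (4 p r - q^2):
  h(y) = y^3 - (1) y^2 - 4*(-9) y + (4*(1)*(-9) - (-4)^2)
       = y^3 + (-1) y^2 + (36) y + (-52).
Simplifying: h(y) = y^3 - y^2 + 36*y - 52.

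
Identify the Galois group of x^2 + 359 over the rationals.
Gal(K/Q) = Z/2Z (cyclic of order 2)

x^2 + 359 is irreducible over Q since -359 is not a rational square. The splitting field Q(sqrt(-359)) has degree 2 over Q, and its unique nontrivial automorphism is sqrt(-359) ↦ -sqrt(-359). Hence Gal(Q(sqrt(-359))/Q) = Z/2Z.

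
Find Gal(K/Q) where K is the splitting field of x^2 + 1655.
Gal(K/Q) = Z/2Z (cyclic of order 2)

x^2 + 1655 is irreducible over Q since -1655 is not a rational square. The splitting field Q(sqrt(-1655)) has degree 2 over Q, and its unique nontrivial automorphism is sqrt(-1655) ↦ -sqrt(-1655). Hence Gal(Q(sqrt(-1655))/Q) = Z/2Z.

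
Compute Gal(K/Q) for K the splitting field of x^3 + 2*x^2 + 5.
Gal(K/Q) = S_3 (symmetric group of order 6)

Compute the discriminant of x^3 + (2)*x^2 + (0)*x + (5): Δ = -835. Since Δ is not a rational square, the Galois group is not contained in A_3; it must be the full S_3 (irreducibility of the cubic rules out anything smaller).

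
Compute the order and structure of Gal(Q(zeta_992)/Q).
|Gal(Q(zeta_992)/Q)| = phi(992) = 480; group ≅ (Z/992Z)^* ≅ Z/2Z × Z/8Z × Z/30Z

The n-th cyclotomic polynomial Φ_992(x) is the minimal polynomial of zeta_992 over Q and has degree phi(992) = 480. So Q(zeta_992) is a degree-480 Galois extension with Galois group (Z/992Z)^*. By CRT, (Z/992Z)^* ≅ (Z/32Z)^* × (Z/31Z)^*. Each prime-power unit group is (Z/32Z)^* ≅ Z/2Z × Z/8Z; (Z/31Z)^* ≅ Z/30Z. Hence Gal(Q(zeta_992)/Q) ≅ Z/2Z × Z/8Z × Z/30Z.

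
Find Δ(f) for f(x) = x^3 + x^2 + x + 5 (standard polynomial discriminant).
Δ = -608

For x^3 + a x^2 + b x + c the discriminant is Δ = 18 a b c - 4 a^3 c + a^2 b^2 - 4 b^3 - 27 c^2.
Plug a = 1, b = 1, c = 5:
  18*(1)*(1)*(5) - 4*(1)^3*(5) + (1)^2*(1)^2 - 4*(1)^3 - 27*(5)^2
  = 90 + (-20) + 1 + (-4) + (-675)
  = -608.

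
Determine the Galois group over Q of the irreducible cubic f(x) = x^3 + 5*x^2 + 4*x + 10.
Gal(K/Q) = S_3 (symmetric group of order 6)

Compute the discriminant of x^3 + (5)*x^2 + (4)*x + (10): Δ = -3956. Since Δ is not a rational square, the Galois group is not contained in A_3; it must be the full S_3 (irreducibility of the cubic rules out anything smaller).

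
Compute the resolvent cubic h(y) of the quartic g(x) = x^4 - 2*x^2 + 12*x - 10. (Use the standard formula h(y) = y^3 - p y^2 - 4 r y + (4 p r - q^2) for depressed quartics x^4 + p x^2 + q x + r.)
h(y) = y^3 + 2*y^2 + 40*y - 64

Identify coefficients: p = -2, q = 12, r = -10.
Plug into h(y) = y^3 - p y^2 - 4 r y + (4 p r - q^2):
  h(y) = y^3 - (-2) y^2 - 4*(-10) y + (4*(-2)*(-10) - (12)^2)
       = y^3 + (2) y^2 + (40) y + (-64).
Simplifying: h(y) = y^3 + 2*y^2 + 40*y - 64.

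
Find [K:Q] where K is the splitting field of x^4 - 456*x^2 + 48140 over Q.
[K:Q] = 4

f factors as (x^2 - 166)(x^2 - 290); the splitting field is K = Q(sqrt(166), sqrt(290)). Since 166, 290, and 48140 are all non-squares in Q, the three subfields Q(sqrt(166)), Q(sqrt(290)), Q(sqrt(48140)) are distinct degree-2 extensions, so [K:Q] = 4 (Klein four Galois group).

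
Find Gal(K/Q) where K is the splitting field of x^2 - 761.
Gal(K/Q) = Z/2Z (cyclic of order 2)

x^2 - 761 is irreducible over Q since 761 is not a rational square. The splitting field Q(sqrt(761)) has degree 2 over Q, and its unique nontrivial automorphism is sqrt(761) ↦ -sqrt(761). Hence Gal(Q(sqrt(761))/Q) = Z/2Z.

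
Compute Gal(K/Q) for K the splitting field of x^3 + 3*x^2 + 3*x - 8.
Gal(K/Q) = S_3 (symmetric group of order 6)

Compute the discriminant of x^3 + (3)*x^2 + (3)*x + (-8): Δ = -2187. Since Δ is not a rational square, the Galois group is not contained in A_3; it must be the full S_3 (irreducibility of the cubic rules out anything smaller).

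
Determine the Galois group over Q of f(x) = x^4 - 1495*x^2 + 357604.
Gal(K/Q) = Z/2Z (cyclic of order 2)

f factors as (x^2 - 299)(x^2 - 1196), so the splitting field is K = Q(sqrt(299), sqrt(1196)). The squarefree part of 299 is 299 and the squarefree part of 1196 is also 299, so sqrt(299) and sqrt(1196) are both rational multiples of sqrt(299). Hence Q(sqrt(299)) = Q(sqrt(1196)) = Q(sqrt(299)), and the splitting field collapses to a single degree-2 extension with Galois group Z/2Z.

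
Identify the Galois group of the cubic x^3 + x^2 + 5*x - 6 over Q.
Gal(K/Q) = S_3 (symmetric group of order 6)

Compute the discriminant of x^3 + (1)*x^2 + (5)*x + (-6): Δ = -1963. Since Δ is not a rational square, the Galois group is not contained in A_3; it must be the full S_3 (irreducibility of the cubic rules out anything smaller).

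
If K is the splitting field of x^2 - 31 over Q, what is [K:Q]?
[K:Q] = 2

The polynomial x^2 - 31 is irreducible over Q since 31 is not a perfect square. Its splitting field is Q(sqrt(31)), which has degree 2 over Q.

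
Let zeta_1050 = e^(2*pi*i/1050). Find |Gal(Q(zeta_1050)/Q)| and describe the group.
|Gal(Q(zeta_1050)/Q)| = phi(1050) = 240; group ≅ (Z/1050Z)^* ≅ Z/2Z × Z/6Z × Z/20Z

The n-th cyclotomic polynomial Φ_1050(x) is the minimal polynomial of zeta_1050 over Q and has degree phi(1050) = 240. So Q(zeta_1050) is a degree-240 Galois extension with Galois group (Z/1050Z)^*. By CRT, (Z/1050Z)^* ≅ (Z/2Z)^* × (Z/3Z)^* × (Z/25Z)^* × (Z/7Z)^*. Each prime-power unit group is (Z/2Z)^* ≅ trivial group (order 1); (Z/3Z)^* ≅ Z/2Z; (Z/25Z)^* ≅ Z/20Z; (Z/7Z)^* ≅ Z/6Z. Hence Gal(Q(zeta_1050)/Q) ≅ Z/2Z × Z/6Z × Z/20Z.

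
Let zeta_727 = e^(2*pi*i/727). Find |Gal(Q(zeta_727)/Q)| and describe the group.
|Gal(Q(zeta_727)/Q)| = phi(727) = 726; group ≅ (Z/727Z)^* ≅ Z/726Z

The n-th cyclotomic polynomial Φ_727(x) is the minimal polynomial of zeta_727 over Q and has degree phi(727) = 726. So Q(zeta_727) is a degree-726 Galois extension with Galois group (Z/727Z)^*. (Z/727Z)^* is cyclic since 727 is an odd prime power (or 4). Hence Gal(Q(zeta_727)/Q) ≅ Z/726Z.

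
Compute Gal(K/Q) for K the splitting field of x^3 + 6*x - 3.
Gal(K/Q) = S_3 (symmetric group of order 6)

Compute the discriminant of x^3 + (0)*x^2 + (6)*x + (-3): Δ = -1107. Since Δ is not a rational square, the Galois group is not contained in A_3; it must be the full S_3 (irreducibility of the cubic rules out anything smaller).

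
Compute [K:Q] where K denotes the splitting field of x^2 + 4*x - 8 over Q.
[K:Q] = 2

The discriminant of x^2 + (4)*x + (-8) is b^2 - 4c = 16 - (-32) = 48. Since 48 is not a perfect square in Q, the polynomial is irreducible over Q. Its two roots generate a degree-2 extension, so [K:Q] = 2.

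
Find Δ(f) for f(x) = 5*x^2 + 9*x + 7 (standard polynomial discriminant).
Δ = -59

For a quadratic a x^2 + b x + c the discriminant is Δ = b^2 - 4ac = (9)^2 - 4*(5)*(7) = 81 - (140) = -59.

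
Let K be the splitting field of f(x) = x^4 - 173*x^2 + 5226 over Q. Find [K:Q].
[K:Q] = 4

f factors as (x^2 - 39)(x^2 - 134); the splitting field is K = Q(sqrt(39), sqrt(134)). Since 39, 134, and 5226 are all non-squares in Q, the three subfields Q(sqrt(39)), Q(sqrt(134)), Q(sqrt(5226)) are distinct degree-2 extensions, so [K:Q] = 4 (Klein four Galois group).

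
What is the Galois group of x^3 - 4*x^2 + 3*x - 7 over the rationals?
Gal(K/Q) = S_3 (symmetric group of order 6)

Compute the discriminant of x^3 + (-4)*x^2 + (3)*x + (-7): Δ = -1567. Since Δ is not a rational square, the Galois group is not contained in A_3; it must be the full S_3 (irreducibility of the cubic rules out anything smaller).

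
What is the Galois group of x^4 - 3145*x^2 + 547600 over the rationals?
Gal(K/Q) = Z/2Z (cyclic of order 2)

f factors as (x^2 - 2960)(x^2 - 185), so the splitting field is K = Q(sqrt(2960), sqrt(185)). The squarefree part of 2960 is 185 and the squarefree part of 185 is also 185, so sqrt(2960) and sqrt(185) are both rational multiples of sqrt(185). Hence Q(sqrt(2960)) = Q(sqrt(185)) = Q(sqrt(185)), and the splitting field collapses to a single degree-2 extension with Galois group Z/2Z.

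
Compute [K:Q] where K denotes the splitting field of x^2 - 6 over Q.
[K:Q] = 2

The discriminant of x^2 + (0)*x + (-6) is b^2 - 4c = 0 - (-24) = 24. Since 24 is not a perfect square in Q, the polynomial is irreducible over Q. Its two roots generate a degree-2 extension, so [K:Q] = 2.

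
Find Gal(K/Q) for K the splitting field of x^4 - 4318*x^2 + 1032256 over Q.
Gal(K/Q) = Z/2Z (cyclic of order 2)

f factors as (x^2 - 4064)(x^2 - 254), so the splitting field is K = Q(sqrt(4064), sqrt(254)). The squarefree part of 4064 is 254 and the squarefree part of 254 is also 254, so sqrt(4064) and sqrt(254) are both rational multiples of sqrt(254). Hence Q(sqrt(4064)) = Q(sqrt(254)) = Q(sqrt(254)), and the splitting field collapses to a single degree-2 extension with Galois group Z/2Z.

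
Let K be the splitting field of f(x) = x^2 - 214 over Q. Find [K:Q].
[K:Q] = 2

The polynomial x^2 - 214 is irreducible over Q since 214 is not a perfect square. Its splitting field is Q(sqrt(214)), which has degree 2 over Q.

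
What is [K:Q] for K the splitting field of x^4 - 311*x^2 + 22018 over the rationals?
[K:Q] = 4

f factors as (x^2 - 109)(x^2 - 202); the splitting field is K = Q(sqrt(109), sqrt(202)). Since 109, 202, and 22018 are all non-squares in Q, the three subfields Q(sqrt(109)), Q(sqrt(202)), Q(sqrt(22018)) are distinct degree-2 extensions, so [K:Q] = 4 (Klein four Galois group).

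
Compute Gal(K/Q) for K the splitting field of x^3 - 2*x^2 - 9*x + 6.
Gal(K/Q) = S_3 (symmetric group of order 6)

Compute the discriminant of x^3 + (-2)*x^2 + (-9)*x + (6): Δ = 4404. Since Δ is not a rational square, the Galois group is not contained in A_3; it must be the full S_3 (irreducibility of the cubic rules out anything smaller).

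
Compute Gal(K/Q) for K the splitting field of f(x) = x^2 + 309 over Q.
Gal(K/Q) = Z/2Z (cyclic of order 2)

x^2 + 309 is irreducible over Q since -309 is not a rational square. The splitting field Q(sqrt(-309)) has degree 2 over Q, and its unique nontrivial automorphism is sqrt(-309) ↦ -sqrt(-309). Hence Gal(Q(sqrt(-309))/Q) = Z/2Z.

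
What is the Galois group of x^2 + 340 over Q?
Gal(K/Q) = Z/2Z (cyclic of order 2)

x^2 + 340 is irreducible over Q since -340 is not a rational square. The splitting field Q(sqrt(-340)) has degree 2 over Q, and its unique nontrivial automorphism is sqrt(-340) ↦ -sqrt(-340). Hence Gal(Q(sqrt(-340))/Q) = Z/2Z.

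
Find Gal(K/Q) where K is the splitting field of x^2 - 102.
Gal(K/Q) = Z/2Z (cyclic of order 2)

x^2 - 102 is irreducible over Q since 102 is not a rational square. The splitting field Q(sqrt(102)) has degree 2 over Q, and its unique nontrivial automorphism is sqrt(102) ↦ -sqrt(102). Hence Gal(Q(sqrt(102))/Q) = Z/2Z.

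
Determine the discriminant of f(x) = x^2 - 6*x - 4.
Δ = 52

For a quadratic a x^2 + b x + c the discriminant is Δ = b^2 - 4ac = (-6)^2 - 4*(1)*(-4) = 36 - (-16) = 52.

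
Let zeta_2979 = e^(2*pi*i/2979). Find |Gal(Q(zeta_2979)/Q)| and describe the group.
|Gal(Q(zeta_2979)/Q)| = phi(2979) = 1980; group ≅ (Z/2979Z)^* ≅ Z/6Z × Z/330Z

The n-th cyclotomic polynomial Φ_2979(x) is the minimal polynomial of zeta_2979 over Q and has degree phi(2979) = 1980. So Q(zeta_2979) is a degree-1980 Galois extension with Galois group (Z/2979Z)^*. By CRT, (Z/2979Z)^* ≅ (Z/9Z)^* × (Z/331Z)^*. Each prime-power unit group is (Z/9Z)^* ≅ Z/6Z; (Z/331Z)^* ≅ Z/330Z. Hence Gal(Q(zeta_2979)/Q) ≅ Z/6Z × Z/330Z.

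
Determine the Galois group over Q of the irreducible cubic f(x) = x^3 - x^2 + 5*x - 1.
Gal(K/Q) = S_3 (symmetric group of order 6)

Compute the discriminant of x^3 + (-1)*x^2 + (5)*x + (-1): Δ = -416. Since Δ is not a rational square, the Galois group is not contained in A_3; it must be the full S_3 (irreducibility of the cubic rules out anything smaller).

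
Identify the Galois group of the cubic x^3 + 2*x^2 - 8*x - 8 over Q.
Gal(K/Q) = A_3 (cyclic of order 3)

Compute the discriminant of x^3 + (2)*x^2 + (-8)*x + (-8): Δ = 3136. Since Δ is a perfect square (Δ = 56^2), the Galois group is contained in A_3. Irreducibility forces the group to be transitive on three roots, so Gal = A_3.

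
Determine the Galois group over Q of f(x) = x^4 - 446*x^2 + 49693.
Gal(K/Q) = V_4 (Klein four-group, Z/2Z × Z/2Z)

f factors as (x^2 - 229)(x^2 - 217), so the splitting field is K = Q(sqrt(229), sqrt(217)). The elements 229, 217, 49693 are all non-squares in Q, so sqrt(229) and sqrt(217) generate independent quadratic extensions. Thus [K:Q] = 4 and Gal(K/Q) is generated by the two order-2 automorphisms sqrt(229) ↦ -sqrt(229) and sqrt(217) ↦ -sqrt(217), giving V_4.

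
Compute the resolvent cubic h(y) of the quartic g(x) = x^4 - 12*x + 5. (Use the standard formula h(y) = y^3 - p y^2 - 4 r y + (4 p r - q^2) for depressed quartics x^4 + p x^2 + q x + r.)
h(y) = y^3 - 20*y - 144

Identify coefficients: p = 0, q = -12, r = 5.
Plug into h(y) = y^3 - p y^2 - 4 r y + (4 p r - q^2):
  h(y) = y^3 - (0) y^2 - 4*(5) y + (4*(0)*(5) - (-12)^2)
       = y^3 + (0) y^2 + (-20) y + (-144).
Simplifying: h(y) = y^3 - 20*y - 144.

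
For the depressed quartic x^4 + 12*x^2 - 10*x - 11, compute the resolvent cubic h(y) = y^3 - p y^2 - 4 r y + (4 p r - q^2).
h(y) = y^3 - 12*y^2 + 44*y - 628

Identify coefficients: p = 12, q = -10, r = -11.
Plug into h(y) = y^3 - p y^2 - 4 r y + (4 p r - q^2):
  h(y) = y^3 - (12) y^2 - 4*(-11) y + (4*(12)*(-11) - (-10)^2)
       = y^3 + (-12) y^2 + (44) y + (-628).
Simplifying: h(y) = y^3 - 12*y^2 + 44*y - 628.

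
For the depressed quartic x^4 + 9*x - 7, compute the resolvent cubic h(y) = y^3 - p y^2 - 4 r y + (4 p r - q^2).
h(y) = y^3 + 28*y - 81

Identify coefficients: p = 0, q = 9, r = -7.
Plug into h(y) = y^3 - p y^2 - 4 r y + (4 p r - q^2):
  h(y) = y^3 - (0) y^2 - 4*(-7) y + (4*(0)*(-7) - (9)^2)
       = y^3 + (0) y^2 + (28) y + (-81).
Simplifying: h(y) = y^3 + 28*y - 81.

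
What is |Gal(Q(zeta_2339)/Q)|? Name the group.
|Gal(Q(zeta_2339)/Q)| = phi(2339) = 2338; group ≅ (Z/2339Z)^* ≅ Z/2338Z

The n-th cyclotomic polynomial Φ_2339(x) is the minimal polynomial of zeta_2339 over Q and has degree phi(2339) = 2338. So Q(zeta_2339) is a degree-2338 Galois extension with Galois group (Z/2339Z)^*. (Z/2339Z)^* is cyclic since 2339 is an odd prime power (or 4). Hence Gal(Q(zeta_2339)/Q) ≅ Z/2338Z.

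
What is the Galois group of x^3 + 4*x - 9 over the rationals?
Gal(K/Q) = S_3 (symmetric group of order 6)

Compute the discriminant of x^3 + (0)*x^2 + (4)*x + (-9): Δ = -2443. Since Δ is not a rational square, the Galois group is not contained in A_3; it must be the full S_3 (irreducibility of the cubic rules out anything smaller).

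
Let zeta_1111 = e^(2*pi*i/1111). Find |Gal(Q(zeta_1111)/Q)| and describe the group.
|Gal(Q(zeta_1111)/Q)| = phi(1111) = 1000; group ≅ (Z/1111Z)^* ≅ Z/10Z × Z/100Z

The n-th cyclotomic polynomial Φ_1111(x) is the minimal polynomial of zeta_1111 over Q and has degree phi(1111) = 1000. So Q(zeta_1111) is a degree-1000 Galois extension with Galois group (Z/1111Z)^*. By CRT, (Z/1111Z)^* ≅ (Z/11Z)^* × (Z/101Z)^*. Each prime-power unit group is (Z/11Z)^* ≅ Z/10Z; (Z/101Z)^* ≅ Z/100Z. Hence Gal(Q(zeta_1111)/Q) ≅ Z/10Z × Z/100Z.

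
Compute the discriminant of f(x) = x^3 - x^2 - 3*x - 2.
Δ = -107

For x^3 + a x^2 + b x + c the discriminant is Δ = 18 a b c - 4 a^3 c + a^2 b^2 - 4 b^3 - 27 c^2.
Plug a = -1, b = -3, c = -2:
  18*(-1)*(-3)*(-2) - 4*(-1)^3*(-2) + (-1)^2*(-3)^2 - 4*(-3)^3 - 27*(-2)^2
  = -108 + (-8) + 9 + (108) + (-108)
  = -107.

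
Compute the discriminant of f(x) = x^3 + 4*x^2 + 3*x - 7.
Δ = -1007

For x^3 + a x^2 + b x + c the discriminant is Δ = 18 a b c - 4 a^3 c + a^2 b^2 - 4 b^3 - 27 c^2.
Plug a = 4, b = 3, c = -7:
  18*(4)*(3)*(-7) - 4*(4)^3*(-7) + (4)^2*(3)^2 - 4*(3)^3 - 27*(-7)^2
  = -1512 + (1792) + 144 + (-108) + (-1323)
  = -1007.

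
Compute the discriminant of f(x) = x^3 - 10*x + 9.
Δ = 1813

For a depressed cubic x^3 + p x + q the discriminant is Δ = -4 p^3 - 27 q^2 = -4*(-10)^3 - 27*(9)^2 = 4000 - 2187 = 1813.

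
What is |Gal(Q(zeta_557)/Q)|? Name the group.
|Gal(Q(zeta_557)/Q)| = phi(557) = 556; group ≅ (Z/557Z)^* ≅ Z/556Z

The n-th cyclotomic polynomial Φ_557(x) is the minimal polynomial of zeta_557 over Q and has degree phi(557) = 556. So Q(zeta_557) is a degree-556 Galois extension with Galois group (Z/557Z)^*. (Z/557Z)^* is cyclic since 557 is an odd prime power (or 4). Hence Gal(Q(zeta_557)/Q) ≅ Z/556Z.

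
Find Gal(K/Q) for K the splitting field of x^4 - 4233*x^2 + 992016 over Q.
Gal(K/Q) = Z/2Z (cyclic of order 2)

f factors as (x^2 - 249)(x^2 - 3984), so the splitting field is K = Q(sqrt(249), sqrt(3984)). The squarefree part of 249 is 249 and the squarefree part of 3984 is also 249, so sqrt(249) and sqrt(3984) are both rational multiples of sqrt(249). Hence Q(sqrt(249)) = Q(sqrt(3984)) = Q(sqrt(249)), and the splitting field collapses to a single degree-2 extension with Galois group Z/2Z.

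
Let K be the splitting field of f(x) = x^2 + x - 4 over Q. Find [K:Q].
[K:Q] = 2

The discriminant of x^2 + (1)*x + (-4) is b^2 - 4c = 1 - (-16) = 17. Since 17 is not a perfect square in Q, the polynomial is irreducible over Q. Its two roots generate a degree-2 extension, so [K:Q] = 2.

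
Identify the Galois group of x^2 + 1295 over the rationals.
Gal(K/Q) = Z/2Z (cyclic of order 2)

x^2 + 1295 is irreducible over Q since -1295 is not a rational square. The splitting field Q(sqrt(-1295)) has degree 2 over Q, and its unique nontrivial automorphism is sqrt(-1295) ↦ -sqrt(-1295). Hence Gal(Q(sqrt(-1295))/Q) = Z/2Z.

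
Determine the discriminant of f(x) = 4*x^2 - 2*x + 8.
Δ = -124

For a quadratic a x^2 + b x + c the discriminant is Δ = b^2 - 4ac = (-2)^2 - 4*(4)*(8) = 4 - (128) = -124.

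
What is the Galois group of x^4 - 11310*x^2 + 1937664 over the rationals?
Gal(K/Q) = Z/2Z (cyclic of order 2)

f factors as (x^2 - 174)(x^2 - 11136), so the splitting field is K = Q(sqrt(174), sqrt(11136)). The squarefree part of 174 is 174 and the squarefree part of 11136 is also 174, so sqrt(174) and sqrt(11136) are both rational multiples of sqrt(174). Hence Q(sqrt(174)) = Q(sqrt(11136)) = Q(sqrt(174)), and the splitting field collapses to a single degree-2 extension with Galois group Z/2Z.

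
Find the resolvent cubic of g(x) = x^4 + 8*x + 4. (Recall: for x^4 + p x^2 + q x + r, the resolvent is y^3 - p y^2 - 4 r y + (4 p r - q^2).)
h(y) = y^3 - 16*y - 64

Identify coefficients: p = 0, q = 8, r = 4.
Plug into h(y) = y^3 - p y^2 - 4 r y + (4 p r - q^2):
  h(y) = y^3 - (0) y^2 - 4*(4) y + (4*(0)*(4) - (8)^2)
       = y^3 + (0) y^2 + (-16) y + (-64).
Simplifying: h(y) = y^3 - 16*y - 64.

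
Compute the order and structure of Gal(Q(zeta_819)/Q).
|Gal(Q(zeta_819)/Q)| = phi(819) = 432; group ≅ (Z/819Z)^* ≅ Z/6Z × Z/6Z × Z/12Z

The n-th cyclotomic polynomial Φ_819(x) is the minimal polynomial of zeta_819 over Q and has degree phi(819) = 432. So Q(zeta_819) is a degree-432 Galois extension with Galois group (Z/819Z)^*. By CRT, (Z/819Z)^* ≅ (Z/9Z)^* × (Z/7Z)^* × (Z/13Z)^*. Each prime-power unit group is (Z/9Z)^* ≅ Z/6Z; (Z/7Z)^* ≅ Z/6Z; (Z/13Z)^* ≅ Z/12Z. Hence Gal(Q(zeta_819)/Q) ≅ Z/6Z × Z/6Z × Z/12Z.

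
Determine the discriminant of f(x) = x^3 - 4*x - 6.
Δ = -716

For a depressed cubic x^3 + p x + q the discriminant is Δ = -4 p^3 - 27 q^2 = -4*(-4)^3 - 27*(-6)^2 = 256 - 972 = -716.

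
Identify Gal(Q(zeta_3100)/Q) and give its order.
|Gal(Q(zeta_3100)/Q)| = phi(3100) = 1200; group ≅ (Z/3100Z)^* ≅ Z/2Z × Z/20Z × Z/30Z

The n-th cyclotomic polynomial Φ_3100(x) is the minimal polynomial of zeta_3100 over Q and has degree phi(3100) = 1200. So Q(zeta_3100) is a degree-1200 Galois extension with Galois group (Z/3100Z)^*. By CRT, (Z/3100Z)^* ≅ (Z/4Z)^* × (Z/25Z)^* × (Z/31Z)^*. Each prime-power unit group is (Z/4Z)^* ≅ Z/2Z; (Z/25Z)^* ≅ Z/20Z; (Z/31Z)^* ≅ Z/30Z. Hence Gal(Q(zeta_3100)/Q) ≅ Z/2Z × Z/20Z × Z/30Z.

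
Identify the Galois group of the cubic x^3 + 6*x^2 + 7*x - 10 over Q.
Gal(K/Q) = S_3 (symmetric group of order 6)

Compute the discriminant of x^3 + (6)*x^2 + (7)*x + (-10): Δ = -1228. Since Δ is not a rational square, the Galois group is not contained in A_3; it must be the full S_3 (irreducibility of the cubic rules out anything smaller).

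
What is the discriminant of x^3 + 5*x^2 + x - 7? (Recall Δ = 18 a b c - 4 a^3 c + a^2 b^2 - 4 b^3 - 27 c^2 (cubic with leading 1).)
Δ = 1568

For x^3 + a x^2 + b x + c the discriminant is Δ = 18 a b c - 4 a^3 c + a^2 b^2 - 4 b^3 - 27 c^2.
Plug a = 5, b = 1, c = -7:
  18*(5)*(1)*(-7) - 4*(5)^3*(-7) + (5)^2*(1)^2 - 4*(1)^3 - 27*(-7)^2
  = -630 + (3500) + 25 + (-4) + (-1323)
  = 1568.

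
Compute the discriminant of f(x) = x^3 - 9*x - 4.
Δ = 2484

For a depressed cubic x^3 + p x + q the discriminant is Δ = -4 p^3 - 27 q^2 = -4*(-9)^3 - 27*(-4)^2 = 2916 - 432 = 2484.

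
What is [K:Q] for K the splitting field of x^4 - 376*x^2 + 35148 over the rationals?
[K:Q] = 4

f factors as (x^2 - 174)(x^2 - 202); the splitting field is K = Q(sqrt(174), sqrt(202)). Since 174, 202, and 35148 are all non-squares in Q, the three subfields Q(sqrt(174)), Q(sqrt(202)), Q(sqrt(35148)) are distinct degree-2 extensions, so [K:Q] = 4 (Klein four Galois group).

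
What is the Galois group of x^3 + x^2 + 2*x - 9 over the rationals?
Gal(K/Q) = S_3 (symmetric group of order 6)

Compute the discriminant of x^3 + (1)*x^2 + (2)*x + (-9): Δ = -2503. Since Δ is not a rational square, the Galois group is not contained in A_3; it must be the full S_3 (irreducibility of the cubic rules out anything smaller).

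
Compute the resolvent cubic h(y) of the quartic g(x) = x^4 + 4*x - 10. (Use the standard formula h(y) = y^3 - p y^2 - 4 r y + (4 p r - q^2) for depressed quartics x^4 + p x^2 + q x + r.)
h(y) = y^3 + 40*y - 16

Identify coefficients: p = 0, q = 4, r = -10.
Plug into h(y) = y^3 - p y^2 - 4 r y + (4 p r - q^2):
  h(y) = y^3 - (0) y^2 - 4*(-10) y + (4*(0)*(-10) - (4)^2)
       = y^3 + (0) y^2 + (40) y + (-16).
Simplifying: h(y) = y^3 + 40*y - 16.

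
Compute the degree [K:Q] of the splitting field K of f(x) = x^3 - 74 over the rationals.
[K:Q] = 6

x^3 - 74 has one real root r = 74^(1/3) and two complex roots r*zeta_3, r*zeta_3^2 where zeta_3 = e^(2*pi*i/3). The splitting field is Q(r, zeta_3). [Q(r):Q] = 3 and [Q(zeta_3):Q] = 2 with gcd = 1, so [Q(r, zeta_3):Q] = 3 * 2 = 6.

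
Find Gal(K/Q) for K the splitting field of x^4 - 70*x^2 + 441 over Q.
Gal(K/Q) = Z/2Z (cyclic of order 2)

f factors as (x^2 - 7)(x^2 - 63), so the splitting field is K = Q(sqrt(7), sqrt(63)). The squarefree part of 7 is 7 and the squarefree part of 63 is also 7, so sqrt(7) and sqrt(63) are both rational multiples of sqrt(7). Hence Q(sqrt(7)) = Q(sqrt(63)) = Q(sqrt(7)), and the splitting field collapses to a single degree-2 extension with Galois group Z/2Z.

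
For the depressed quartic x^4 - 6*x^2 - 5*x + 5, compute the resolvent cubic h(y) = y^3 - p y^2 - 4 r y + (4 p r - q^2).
h(y) = y^3 + 6*y^2 - 20*y - 145

Identify coefficients: p = -6, q = -5, r = 5.
Plug into h(y) = y^3 - p y^2 - 4 r y + (4 p r - q^2):
  h(y) = y^3 - (-6) y^2 - 4*(5) y + (4*(-6)*(5) - (-5)^2)
       = y^3 + (6) y^2 + (-20) y + (-145).
Simplifying: h(y) = y^3 + 6*y^2 - 20*y - 145.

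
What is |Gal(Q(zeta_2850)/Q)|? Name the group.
|Gal(Q(zeta_2850)/Q)| = phi(2850) = 720; group ≅ (Z/2850Z)^* ≅ Z/2Z × Z/18Z × Z/20Z

The n-th cyclotomic polynomial Φ_2850(x) is the minimal polynomial of zeta_2850 over Q and has degree phi(2850) = 720. So Q(zeta_2850) is a degree-720 Galois extension with Galois group (Z/2850Z)^*. By CRT, (Z/2850Z)^* ≅ (Z/2Z)^* × (Z/3Z)^* × (Z/25Z)^* × (Z/19Z)^*. Each prime-power unit group is (Z/2Z)^* ≅ trivial group (order 1); (Z/3Z)^* ≅ Z/2Z; (Z/25Z)^* ≅ Z/20Z; (Z/19Z)^* ≅ Z/18Z. Hence Gal(Q(zeta_2850)/Q) ≅ Z/2Z × Z/18Z × Z/20Z.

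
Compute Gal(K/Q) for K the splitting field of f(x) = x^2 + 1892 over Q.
Gal(K/Q) = Z/2Z (cyclic of order 2)

x^2 + 1892 is irreducible over Q since -1892 is not a rational square. The splitting field Q(sqrt(-1892)) has degree 2 over Q, and its unique nontrivial automorphism is sqrt(-1892) ↦ -sqrt(-1892). Hence Gal(Q(sqrt(-1892))/Q) = Z/2Z.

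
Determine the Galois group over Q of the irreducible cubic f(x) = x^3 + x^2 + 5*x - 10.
Gal(K/Q) = S_3 (symmetric group of order 6)

Compute the discriminant of x^3 + (1)*x^2 + (5)*x + (-10): Δ = -4035. Since Δ is not a rational square, the Galois group is not contained in A_3; it must be the full S_3 (irreducibility of the cubic rules out anything smaller).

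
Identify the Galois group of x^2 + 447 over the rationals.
Gal(K/Q) = Z/2Z (cyclic of order 2)

x^2 + 447 is irreducible over Q since -447 is not a rational square. The splitting field Q(sqrt(-447)) has degree 2 over Q, and its unique nontrivial automorphism is sqrt(-447) ↦ -sqrt(-447). Hence Gal(Q(sqrt(-447))/Q) = Z/2Z.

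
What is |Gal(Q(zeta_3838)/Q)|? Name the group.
|Gal(Q(zeta_3838)/Q)| = phi(3838) = 1800; group ≅ (Z/3838Z)^* ≅ Z/18Z × Z/100Z

The n-th cyclotomic polynomial Φ_3838(x) is the minimal polynomial of zeta_3838 over Q and has degree phi(3838) = 1800. So Q(zeta_3838) is a degree-1800 Galois extension with Galois group (Z/3838Z)^*. By CRT, (Z/3838Z)^* ≅ (Z/2Z)^* × (Z/19Z)^* × (Z/101Z)^*. Each prime-power unit group is (Z/2Z)^* ≅ trivial group (order 1); (Z/19Z)^* ≅ Z/18Z; (Z/101Z)^* ≅ Z/100Z. Hence Gal(Q(zeta_3838)/Q) ≅ Z/18Z × Z/100Z.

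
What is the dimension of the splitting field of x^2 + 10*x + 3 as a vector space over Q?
[K:Q] = 2

The discriminant of x^2 + (10)*x + (3) is b^2 - 4c = 100 - (12) = 88. Since 88 is not a perfect square in Q, the polynomial is irreducible over Q. Its two roots generate a degree-2 extension, so [K:Q] = 2.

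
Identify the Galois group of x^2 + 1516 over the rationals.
Gal(K/Q) = Z/2Z (cyclic of order 2)

x^2 + 1516 is irreducible over Q since -1516 is not a rational square. The splitting field Q(sqrt(-1516)) has degree 2 over Q, and its unique nontrivial automorphism is sqrt(-1516) ↦ -sqrt(-1516). Hence Gal(Q(sqrt(-1516))/Q) = Z/2Z.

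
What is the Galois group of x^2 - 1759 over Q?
Gal(K/Q) = Z/2Z (cyclic of order 2)

x^2 - 1759 is irreducible over Q since 1759 is not a rational square. The splitting field Q(sqrt(1759)) has degree 2 over Q, and its unique nontrivial automorphism is sqrt(1759) ↦ -sqrt(1759). Hence Gal(Q(sqrt(1759))/Q) = Z/2Z.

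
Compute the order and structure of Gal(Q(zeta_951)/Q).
|Gal(Q(zeta_951)/Q)| = phi(951) = 632; group ≅ (Z/951Z)^* ≅ Z/2Z × Z/316Z

The n-th cyclotomic polynomial Φ_951(x) is the minimal polynomial of zeta_951 over Q and has degree phi(951) = 632. So Q(zeta_951) is a degree-632 Galois extension with Galois group (Z/951Z)^*. By CRT, (Z/951Z)^* ≅ (Z/3Z)^* × (Z/317Z)^*. Each prime-power unit group is (Z/3Z)^* ≅ Z/2Z; (Z/317Z)^* ≅ Z/316Z. Hence Gal(Q(zeta_951)/Q) ≅ Z/2Z × Z/316Z.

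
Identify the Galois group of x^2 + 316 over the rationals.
Gal(K/Q) = Z/2Z (cyclic of order 2)

x^2 + 316 is irreducible over Q since -316 is not a rational square. The splitting field Q(sqrt(-316)) has degree 2 over Q, and its unique nontrivial automorphism is sqrt(-316) ↦ -sqrt(-316). Hence Gal(Q(sqrt(-316))/Q) = Z/2Z.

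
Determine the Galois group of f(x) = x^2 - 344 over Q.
Gal(K/Q) = Z/2Z (cyclic of order 2)

x^2 - 344 is irreducible over Q since 344 is not a rational square. The splitting field Q(sqrt(344)) has degree 2 over Q, and its unique nontrivial automorphism is sqrt(344) ↦ -sqrt(344). Hence Gal(Q(sqrt(344))/Q) = Z/2Z.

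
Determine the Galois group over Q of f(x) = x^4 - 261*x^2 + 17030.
Gal(K/Q) = V_4 (Klein four-group, Z/2Z × Z/2Z)

f factors as (x^2 - 130)(x^2 - 131), so the splitting field is K = Q(sqrt(130), sqrt(131)). The elements 130, 131, 17030 are all non-squares in Q, so sqrt(130) and sqrt(131) generate independent quadratic extensions. Thus [K:Q] = 4 and Gal(K/Q) is generated by the two order-2 automorphisms sqrt(130) ↦ -sqrt(130) and sqrt(131) ↦ -sqrt(131), giving V_4.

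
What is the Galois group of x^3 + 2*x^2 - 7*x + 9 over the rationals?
Gal(K/Q) = S_3 (symmetric group of order 6)

Compute the discriminant of x^3 + (2)*x^2 + (-7)*x + (9): Δ = -3175. Since Δ is not a rational square, the Galois group is not contained in A_3; it must be the full S_3 (irreducibility of the cubic rules out anything smaller).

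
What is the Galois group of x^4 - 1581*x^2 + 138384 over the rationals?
Gal(K/Q) = Z/2Z (cyclic of order 2)

f factors as (x^2 - 1488)(x^2 - 93), so the splitting field is K = Q(sqrt(1488), sqrt(93)). The squarefree part of 1488 is 93 and the squarefree part of 93 is also 93, so sqrt(1488) and sqrt(93) are both rational multiples of sqrt(93). Hence Q(sqrt(1488)) = Q(sqrt(93)) = Q(sqrt(93)), and the splitting field collapses to a single degree-2 extension with Galois group Z/2Z.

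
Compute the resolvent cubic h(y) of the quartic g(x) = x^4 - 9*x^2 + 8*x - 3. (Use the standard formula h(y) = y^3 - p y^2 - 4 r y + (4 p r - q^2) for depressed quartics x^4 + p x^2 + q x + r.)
h(y) = y^3 + 9*y^2 + 12*y + 44

Identify coefficients: p = -9, q = 8, r = -3.
Plug into h(y) = y^3 - p y^2 - 4 r y + (4 p r - q^2):
  h(y) = y^3 - (-9) y^2 - 4*(-3) y + (4*(-9)*(-3) - (8)^2)
       = y^3 + (9) y^2 + (12) y + (44).
Simplifying: h(y) = y^3 + 9*y^2 + 12*y + 44.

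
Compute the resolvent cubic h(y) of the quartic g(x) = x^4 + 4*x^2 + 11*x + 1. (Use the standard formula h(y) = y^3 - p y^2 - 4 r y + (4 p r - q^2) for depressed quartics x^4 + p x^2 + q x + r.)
h(y) = y^3 - 4*y^2 - 4*y - 105

Identify coefficients: p = 4, q = 11, r = 1.
Plug into h(y) = y^3 - p y^2 - 4 r y + (4 p r - q^2):
  h(y) = y^3 - (4) y^2 - 4*(1) y + (4*(4)*(1) - (11)^2)
       = y^3 + (-4) y^2 + (-4) y + (-105).
Simplifying: h(y) = y^3 - 4*y^2 - 4*y - 105.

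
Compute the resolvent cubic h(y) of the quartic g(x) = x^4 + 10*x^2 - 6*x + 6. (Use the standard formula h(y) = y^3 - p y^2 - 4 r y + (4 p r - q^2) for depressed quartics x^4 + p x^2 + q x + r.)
h(y) = y^3 - 10*y^2 - 24*y + 204

Identify coefficients: p = 10, q = -6, r = 6.
Plug into h(y) = y^3 - p y^2 - 4 r y + (4 p r - q^2):
  h(y) = y^3 - (10) y^2 - 4*(6) y + (4*(10)*(6) - (-6)^2)
       = y^3 + (-10) y^2 + (-24) y + (204).
Simplifying: h(y) = y^3 - 10*y^2 - 24*y + 204.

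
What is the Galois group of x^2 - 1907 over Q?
Gal(K/Q) = Z/2Z (cyclic of order 2)

x^2 - 1907 is irreducible over Q since 1907 is not a rational square. The splitting field Q(sqrt(1907)) has degree 2 over Q, and its unique nontrivial automorphism is sqrt(1907) ↦ -sqrt(1907). Hence Gal(Q(sqrt(1907))/Q) = Z/2Z.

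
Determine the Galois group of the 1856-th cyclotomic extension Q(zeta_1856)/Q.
|Gal(Q(zeta_1856)/Q)| = phi(1856) = 896; group ≅ (Z/1856Z)^* ≅ Z/2Z × Z/16Z × Z/28Z

The n-th cyclotomic polynomial Φ_1856(x) is the minimal polynomial of zeta_1856 over Q and has degree phi(1856) = 896. So Q(zeta_1856) is a degree-896 Galois extension with Galois group (Z/1856Z)^*. By CRT, (Z/1856Z)^* ≅ (Z/64Z)^* × (Z/29Z)^*. Each prime-power unit group is (Z/64Z)^* ≅ Z/2Z × Z/16Z; (Z/29Z)^* ≅ Z/28Z. Hence Gal(Q(zeta_1856)/Q) ≅ Z/2Z × Z/16Z × Z/28Z.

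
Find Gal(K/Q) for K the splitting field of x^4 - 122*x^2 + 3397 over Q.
Gal(K/Q) = V_4 (Klein four-group, Z/2Z × Z/2Z)

f factors as (x^2 - 79)(x^2 - 43), so the splitting field is K = Q(sqrt(79), sqrt(43)). The elements 79, 43, 3397 are all non-squares in Q, so sqrt(79) and sqrt(43) generate independent quadratic extensions. Thus [K:Q] = 4 and Gal(K/Q) is generated by the two order-2 automorphisms sqrt(79) ↦ -sqrt(79) and sqrt(43) ↦ -sqrt(43), giving V_4.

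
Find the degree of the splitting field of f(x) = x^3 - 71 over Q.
[K:Q] = 6

x^3 - 71 has one real root r = 71^(1/3) and two complex roots r*zeta_3, r*zeta_3^2 where zeta_3 = e^(2*pi*i/3). The splitting field is Q(r, zeta_3). [Q(r):Q] = 3 and [Q(zeta_3):Q] = 2 with gcd = 1, so [Q(r, zeta_3):Q] = 3 * 2 = 6.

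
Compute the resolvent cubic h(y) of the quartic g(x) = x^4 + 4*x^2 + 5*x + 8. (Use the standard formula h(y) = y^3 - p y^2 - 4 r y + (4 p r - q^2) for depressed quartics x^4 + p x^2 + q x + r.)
h(y) = y^3 - 4*y^2 - 32*y + 103

Identify coefficients: p = 4, q = 5, r = 8.
Plug into h(y) = y^3 - p y^2 - 4 r y + (4 p r - q^2):
  h(y) = y^3 - (4) y^2 - 4*(8) y + (4*(4)*(8) - (5)^2)
       = y^3 + (-4) y^2 + (-32) y + (103).
Simplifying: h(y) = y^3 - 4*y^2 - 32*y + 103.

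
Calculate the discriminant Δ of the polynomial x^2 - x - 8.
Δ = 33

For a quadratic a x^2 + b x + c the discriminant is Δ = b^2 - 4ac = (-1)^2 - 4*(1)*(-8) = 1 - (-32) = 33.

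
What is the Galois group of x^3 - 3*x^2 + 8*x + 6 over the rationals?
Gal(K/Q) = S_3 (symmetric group of order 6)

Compute the discriminant of x^3 + (-3)*x^2 + (8)*x + (6): Δ = -4388. Since Δ is not a rational square, the Galois group is not contained in A_3; it must be the full S_3 (irreducibility of the cubic rules out anything smaller).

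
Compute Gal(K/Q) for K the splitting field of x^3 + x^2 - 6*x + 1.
Gal(K/Q) = S_3 (symmetric group of order 6)

Compute the discriminant of x^3 + (1)*x^2 + (-6)*x + (1): Δ = 761. Since Δ is not a rational square, the Galois group is not contained in A_3; it must be the full S_3 (irreducibility of the cubic rules out anything smaller).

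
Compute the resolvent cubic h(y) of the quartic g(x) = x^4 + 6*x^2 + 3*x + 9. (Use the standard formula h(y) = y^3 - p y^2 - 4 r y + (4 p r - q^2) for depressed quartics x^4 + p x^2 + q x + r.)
h(y) = y^3 - 6*y^2 - 36*y + 207

Identify coefficients: p = 6, q = 3, r = 9.
Plug into h(y) = y^3 - p y^2 - 4 r y + (4 p r - q^2):
  h(y) = y^3 - (6) y^2 - 4*(9) y + (4*(6)*(9) - (3)^2)
       = y^3 + (-6) y^2 + (-36) y + (207).
Simplifying: h(y) = y^3 - 6*y^2 - 36*y + 207.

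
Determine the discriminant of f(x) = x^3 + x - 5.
Δ = -679

For x^3 + a x^2 + b x + c the discriminant is Δ = 18 a b c - 4 a^3 c + a^2 b^2 - 4 b^3 - 27 c^2.
Plug a = 0, b = 1, c = -5:
  18*(0)*(1)*(-5) - 4*(0)^3*(-5) + (0)^2*(1)^2 - 4*(1)^3 - 27*(-5)^2
  = 0 + (0) + 0 + (-4) + (-675)
  = -679.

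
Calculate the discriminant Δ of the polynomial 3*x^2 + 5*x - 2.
Δ = 49

For a quadratic a x^2 + b x + c the discriminant is Δ = b^2 - 4ac = (5)^2 - 4*(3)*(-2) = 25 - (-24) = 49.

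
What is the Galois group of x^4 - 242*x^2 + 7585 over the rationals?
Gal(K/Q) = V_4 (Klein four-group, Z/2Z × Z/2Z)

f factors as (x^2 - 37)(x^2 - 205), so the splitting field is K = Q(sqrt(37), sqrt(205)). The elements 37, 205, 7585 are all non-squares in Q, so sqrt(37) and sqrt(205) generate independent quadratic extensions. Thus [K:Q] = 4 and Gal(K/Q) is generated by the two order-2 automorphisms sqrt(37) ↦ -sqrt(37) and sqrt(205) ↦ -sqrt(205), giving V_4.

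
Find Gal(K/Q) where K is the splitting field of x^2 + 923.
Gal(K/Q) = Z/2Z (cyclic of order 2)

x^2 + 923 is irreducible over Q since -923 is not a rational square. The splitting field Q(sqrt(-923)) has degree 2 over Q, and its unique nontrivial automorphism is sqrt(-923) ↦ -sqrt(-923). Hence Gal(Q(sqrt(-923))/Q) = Z/2Z.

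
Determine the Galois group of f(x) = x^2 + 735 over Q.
Gal(K/Q) = Z/2Z (cyclic of order 2)

x^2 + 735 is irreducible over Q since -735 is not a rational square. The splitting field Q(sqrt(-735)) has degree 2 over Q, and its unique nontrivial automorphism is sqrt(-735) ↦ -sqrt(-735). Hence Gal(Q(sqrt(-735))/Q) = Z/2Z.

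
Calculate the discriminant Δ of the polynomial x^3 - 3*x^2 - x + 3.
Δ = 256

For x^3 + a x^2 + b x + c the discriminant is Δ = 18 a b c - 4 a^3 c + a^2 b^2 - 4 b^3 - 27 c^2.
Plug a = -3, b = -1, c = 3:
  18*(-3)*(-1)*(3) - 4*(-3)^3*(3) + (-3)^2*(-1)^2 - 4*(-1)^3 - 27*(3)^2
  = 162 + (324) + 9 + (4) + (-243)
  = 256.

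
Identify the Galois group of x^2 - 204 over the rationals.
Gal(K/Q) = Z/2Z (cyclic of order 2)

x^2 - 204 is irreducible over Q since 204 is not a rational square. The splitting field Q(sqrt(204)) has degree 2 over Q, and its unique nontrivial automorphism is sqrt(204) ↦ -sqrt(204). Hence Gal(Q(sqrt(204))/Q) = Z/2Z.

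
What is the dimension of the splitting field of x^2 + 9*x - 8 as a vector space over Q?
[K:Q] = 2

The discriminant of x^2 + (9)*x + (-8) is b^2 - 4c = 81 - (-32) = 113. Since 113 is not a perfect square in Q, the polynomial is irreducible over Q. Its two roots generate a degree-2 extension, so [K:Q] = 2.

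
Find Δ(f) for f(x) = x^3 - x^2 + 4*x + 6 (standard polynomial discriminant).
Δ = -1620

For x^3 + a x^2 + b x + c the discriminant is Δ = 18 a b c - 4 a^3 c + a^2 b^2 - 4 b^3 - 27 c^2.
Plug a = -1, b = 4, c = 6:
  18*(-1)*(4)*(6) - 4*(-1)^3*(6) + (-1)^2*(4)^2 - 4*(4)^3 - 27*(6)^2
  = -432 + (24) + 16 + (-256) + (-972)
  = -1620.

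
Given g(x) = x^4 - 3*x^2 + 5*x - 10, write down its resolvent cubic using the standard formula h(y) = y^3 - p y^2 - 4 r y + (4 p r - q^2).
h(y) = y^3 + 3*y^2 + 40*y + 95

Identify coefficients: p = -3, q = 5, r = -10.
Plug into h(y) = y^3 - p y^2 - 4 r y + (4 p r - q^2):
  h(y) = y^3 - (-3) y^2 - 4*(-10) y + (4*(-3)*(-10) - (5)^2)
       = y^3 + (3) y^2 + (40) y + (95).
Simplifying: h(y) = y^3 + 3*y^2 + 40*y + 95.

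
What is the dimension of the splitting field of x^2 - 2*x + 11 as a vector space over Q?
[K:Q] = 2

The discriminant of x^2 + (-2)*x + (11) is b^2 - 4c = 4 - (44) = -40. Since -40 is not a perfect square in Q, the polynomial is irreducible over Q. Its two roots generate a degree-2 extension, so [K:Q] = 2.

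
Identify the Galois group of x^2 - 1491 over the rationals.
Gal(K/Q) = Z/2Z (cyclic of order 2)

x^2 - 1491 is irreducible over Q since 1491 is not a rational square. The splitting field Q(sqrt(1491)) has degree 2 over Q, and its unique nontrivial automorphism is sqrt(1491) ↦ -sqrt(1491). Hence Gal(Q(sqrt(1491))/Q) = Z/2Z.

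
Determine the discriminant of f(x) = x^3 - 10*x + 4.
Δ = 3568

For a depressed cubic x^3 + p x + q the discriminant is Δ = -4 p^3 - 27 q^2 = -4*(-10)^3 - 27*(4)^2 = 4000 - 432 = 3568.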